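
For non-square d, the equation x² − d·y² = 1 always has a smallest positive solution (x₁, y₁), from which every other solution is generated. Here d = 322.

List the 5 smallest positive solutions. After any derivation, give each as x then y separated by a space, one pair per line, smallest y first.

323 18
208657 11628
134792099 7511670
87075487297 4852527192
56250630001763 3134725054362

√322 → a₀=17, period (1,16,1,34); ℓ=4 even so k=3
i=0: a=17 ⇒ p=17, q=1
…
i=2: a=16 ⇒ p=305, q=17
i=3: a=1 ⇒ p=323, q=18
fundamental: x₁=323, y₁=18  (since 104329 − 322·324 = 1)
k=2:  x_2 = 323·323+322·18·18 = 208657,  y_2 = 323·18+18·323 = 11628
k=3:  x_3 = 323·208657+322·18·11628 = 134792099,  y_3 = 323·11628+18·208657 = 7511670
k=4:  x_4 = 323·134792099+322·18·7511670 = 87075487297,  y_4 = 323·7511670+18·134792099 = 4852527192
k=5:  x_5 = 323·87075487297+322·18·4852527192 = 56250630001763,  y_5 = 323·4852527192+18·87075487297 = 3134725054362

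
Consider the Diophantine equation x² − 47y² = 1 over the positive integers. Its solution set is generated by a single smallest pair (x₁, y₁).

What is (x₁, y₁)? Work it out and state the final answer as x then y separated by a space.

48 7

√47 → a₀=6, period (1,5,1,12); ℓ=4 even so k=3
a_0=6:  p_0=6·1+0=6,  q_0=6·0+1=1
a_1=1:  p_1=1·6+1=7,  q_1=1·1+0=1
a_2=5:  p_2=5·7+6=41,  q_2=5·1+1=6
a_3=1:  p_3=1·41+7=48,  q_3=1·6+1=7
(x₁, y₁) = (48, 7);  48² − 47·7² = 1 ✓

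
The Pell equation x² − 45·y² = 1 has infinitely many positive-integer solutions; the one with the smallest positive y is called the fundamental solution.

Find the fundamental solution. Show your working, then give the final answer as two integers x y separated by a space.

√45 = [6; 1,2,2,2,1,12, …], period ℓ=6 (even) → k=5
i=0: a=6 ⇒ p=6, q=1
i=1: a=1 ⇒ p=7, q=1
i=2: a=2 ⇒ p=20, q=3
i=3: a=2 ⇒ p=47, q=7
i=4: a=2 ⇒ p=114, q=17
i=5: a=1 ⇒ p=161, q=24
fundamental: x₁=161, y₁=24  (since 25921 − 45·576 = 1)

161 24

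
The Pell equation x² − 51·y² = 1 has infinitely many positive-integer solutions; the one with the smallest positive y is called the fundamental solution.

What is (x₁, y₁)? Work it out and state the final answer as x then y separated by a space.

50 7

√51 = [7; 7,14, …], period ℓ=2 (even) → k=1
i=0: a=7 ⇒ p=7, q=1
i=1: a=7 ⇒ p=50, q=7
→ (50, 7).  Check: 50²=2500, 51·7²=2499, difference 1.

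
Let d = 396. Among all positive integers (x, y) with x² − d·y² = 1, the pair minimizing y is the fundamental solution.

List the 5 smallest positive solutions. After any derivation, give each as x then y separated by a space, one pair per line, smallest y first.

199 10
79201 3980
31521799 1584030
12545596801 630439960
4993116004999 250913520050

d=396: √d = [19; 1,8,1,38] (ℓ=4, even), read p_3/q_3
i=0: a=19 ⇒ p=19, q=1
i=1: a=1 ⇒ p=20, q=1
i=2: a=8 ⇒ p=179, q=9
i=3: a=1 ⇒ p=199, q=10
→ (199, 10).  Check: 199²=39601, 396·10²=39600, difference 1.
(199+10√396)^2 = 79201 + 3980√396
(199+10√396)^3 = 31521799 + 1584030√396
(199+10√396)^4 = 12545596801 + 630439960√396
(199+10√396)^5 = 4993116004999 + 250913520050√396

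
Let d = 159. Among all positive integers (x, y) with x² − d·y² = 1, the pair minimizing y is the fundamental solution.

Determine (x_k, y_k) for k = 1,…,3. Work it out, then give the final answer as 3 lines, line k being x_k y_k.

1324 105
3505951 278040
9283756924 736249815

d=159: √d = [12; 1,1,1,1,3,1,1,1,1,24] (ℓ=10, even), read p_9/q_9
step 0: (12, 1)  from 12·(1,0) + (0,1)
step 1: (13, 1)  from 1·(12,1) + (1,0)
step 2: (25, 2)  from 1·(13,1) + (12,1)
step 3: (38, 3)  from 1·(25,2) + (13,1)
…
step 7: (517, 41)  from 1·(290,23) + (227,18)
step 8: (807, 64)  from 1·(517,41) + (290,23)
step 9: (1324, 105)  from 1·(807,64) + (517,41)
→ (1324, 105).  Check: 1324²=1752976, 159·105²=1752975, difference 1.
n=2: (1324,105)∘(1324,105) = (1324·1324+159·105·105, 1324·105+105·1324) = (3505951,278040)
n=3: (3505951,278040)∘(1324,105) = (1324·3505951+159·105·278040, 1324·278040+105·3505951) = (9283756924,736249815)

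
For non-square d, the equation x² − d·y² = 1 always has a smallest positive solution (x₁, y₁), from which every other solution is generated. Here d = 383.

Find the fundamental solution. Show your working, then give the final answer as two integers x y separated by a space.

d=383: √d = [19; 1,1,3,19,3,1,1,38] (ℓ=8, even), read p_7/q_7
a_0=19:  p_0=19·1+0=19,  q_0=19·0+1=1
a_1=1:  p_1=1·19+1=20,  q_1=1·1+0=1
a_2=1:  p_2=1·20+19=39,  q_2=1·1+1=2
…
a_4=19:  p_4=19·137+39=2642,  q_4=19·7+2=135
…
a_6=1:  p_6=1·8063+2642=10705,  q_6=1·412+135=547
a_7=1:  p_7=1·10705+8063=18768,  q_7=1·547+412=959
fundamental: x₁=18768, y₁=959  (since 352237824 − 383·919681 = 1)

18768 959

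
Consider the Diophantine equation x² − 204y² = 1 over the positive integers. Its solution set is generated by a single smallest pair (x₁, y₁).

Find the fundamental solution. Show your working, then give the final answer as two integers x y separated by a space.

4999 350

d=204: √d = [14; 3,1,1,6,1,1,3,28] (ℓ=8, even), read p_7/q_7
i=0: a=14 ⇒ p=14, q=1
i=1: a=3 ⇒ p=43, q=3
…
i=3: a=1 ⇒ p=100, q=7
…
i=5: a=1 ⇒ p=757, q=53
i=6: a=1 ⇒ p=1414, q=99
i=7: a=3 ⇒ p=4999, q=350
(x₁, y₁) = (4999, 350);  4999² − 204·350² = 1 ✓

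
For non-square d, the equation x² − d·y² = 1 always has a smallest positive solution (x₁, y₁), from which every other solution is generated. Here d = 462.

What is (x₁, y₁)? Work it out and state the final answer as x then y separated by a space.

√462 → a₀=21, period (2,42); ℓ=2 even so k=1
step 0: (21, 1)  from 21·(1,0) + (0,1)
step 1: (43, 2)  from 2·(21,1) + (1,0)
fundamental: x₁=43, y₁=2  (since 1849 − 462·4 = 1)

43 2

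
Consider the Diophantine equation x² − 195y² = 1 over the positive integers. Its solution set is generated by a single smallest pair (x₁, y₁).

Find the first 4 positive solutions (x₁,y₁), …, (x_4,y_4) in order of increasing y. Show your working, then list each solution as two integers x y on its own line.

√195 → a₀=13, period (1,26); ℓ=2 even so k=1
i=0: a=13 ⇒ p=13, q=1
i=1: a=1 ⇒ p=14, q=1
→ (14, 1).  Check: 14²=196, 195·1²=195, difference 1.
k=2:  x_2 = 14·14+195·1·1 = 391,  y_2 = 14·1+1·14 = 28
k=3:  x_3 = 14·391+195·1·28 = 10934,  y_3 = 14·28+1·391 = 783
k=4:  x_4 = 14·10934+195·1·783 = 305761,  y_4 = 14·783+1·10934 = 21896

14 1
391 28
10934 783
305761 21896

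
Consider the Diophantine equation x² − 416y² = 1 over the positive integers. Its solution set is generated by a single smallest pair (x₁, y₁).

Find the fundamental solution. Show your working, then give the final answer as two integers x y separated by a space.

5201 255

d=416: √d = [20; 2,1,1,9,1,1,2,40] (ℓ=8, even), read p_7/q_7
k=0  a_k=20  p_k/q_k = 20/1
…
k=3  a_k=1  p_k/q_k = 102/5
k=4  a_k=9  p_k/q_k = 979/48
…
k=6  a_k=1  p_k/q_k = 2060/101
k=7  a_k=2  p_k/q_k = 5201/255
(x₁, y₁) = (5201, 255);  5201² − 416·255² = 1 ✓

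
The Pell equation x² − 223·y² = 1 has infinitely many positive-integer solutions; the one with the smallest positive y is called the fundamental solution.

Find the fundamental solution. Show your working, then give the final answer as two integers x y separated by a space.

224 15

√223 → a₀=14, period (1,13,1,28); ℓ=4 even so k=3
a_0=14:  p_0=14·1+0=14,  q_0=14·0+1=1
…
a_2=13:  p_2=13·15+14=209,  q_2=13·1+1=14
a_3=1:  p_3=1·209+15=224,  q_3=1·14+1=15
(x₁, y₁) = (224, 15);  224² − 223·15² = 1 ✓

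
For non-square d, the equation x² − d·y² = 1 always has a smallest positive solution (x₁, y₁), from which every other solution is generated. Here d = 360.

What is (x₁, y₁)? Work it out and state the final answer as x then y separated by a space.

19 1

√360 = [18; 1,36, …], period ℓ=2 (even) → k=1
step 0: (18, 1)  from 18·(1,0) + (0,1)
step 1: (19, 1)  from 1·(18,1) + (1,0)
fundamental: x₁=19, y₁=1  (since 361 − 360·1 = 1)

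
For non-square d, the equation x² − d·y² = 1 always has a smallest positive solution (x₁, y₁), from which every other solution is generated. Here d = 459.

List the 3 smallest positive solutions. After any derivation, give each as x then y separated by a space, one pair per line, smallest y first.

√459 → a₀=21, period (2,2,1,4,21,4,1,2,2,42); ℓ=10 even so k=9
step 0: (21, 1)  from 21·(1,0) + (0,1)
step 1: (43, 2)  from 2·(21,1) + (1,0)
…
step 3: (150, 7)  from 1·(107,5) + (43,2)
step 4: (707, 33)  from 4·(150,7) + (107,5)
…
step 6: (60695, 2833)  from 4·(14997,700) + (707,33)
…
step 8: (212079, 9899)  from 2·(75692,3533) + (60695,2833)
step 9: (499850, 23331)  from 2·(212079,9899) + (75692,3533)
(x₁, y₁) = (499850, 23331);  499850² − 459·23331² = 1 ✓
(499850+23331√459)^2 = 499700044999 + 23324000700√459
(499850+23331√459)^3 = 499550134985000450 + 23317003499766669√459

499850 23331
499700044999 23324000700
499550134985000450 23317003499766669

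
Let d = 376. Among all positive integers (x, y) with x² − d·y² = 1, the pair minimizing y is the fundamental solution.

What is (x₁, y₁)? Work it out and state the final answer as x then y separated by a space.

√376 = [19; 2,1,1,3,1,…,1,2,38, …], period ℓ=16 (even) → k=15
i=0: a=19 ⇒ p=19, q=1
i=1: a=2 ⇒ p=39, q=2
i=2: a=1 ⇒ p=58, q=3
i=3: a=1 ⇒ p=97, q=5
i=4: a=3 ⇒ p=349, q=18
i=5: a=1 ⇒ p=446, q=23
…
i=7: a=2 ⇒ p=2928, q=151
i=8: a=4 ⇒ p=12953, q=668
…
i=11: a=1 ⇒ p=99455, q=5129
i=12: a=3 ⇒ p=368986, q=19029
i=13: a=1 ⇒ p=468441, q=24158
i=14: a=1 ⇒ p=837427, q=43187
i=15: a=2 ⇒ p=2143295, q=110532
→ (2143295, 110532).  Check: 2143295²=4593713457025, 376·110532²=4593713457024, difference 1.

2143295 110532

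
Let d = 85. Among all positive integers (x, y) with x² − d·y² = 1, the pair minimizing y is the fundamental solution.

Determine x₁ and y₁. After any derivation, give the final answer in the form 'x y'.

285769 30996

√85 → a₀=9, period (4,1,1,4,18); ℓ=5 odd so k=9
i=0: a=9 ⇒ p=9, q=1
i=1: a=4 ⇒ p=37, q=4
i=2: a=1 ⇒ p=46, q=5
…
i=5: a=18 ⇒ p=6887, q=747
i=6: a=4 ⇒ p=27926, q=3029
…
i=8: a=1 ⇒ p=62739, q=6805
i=9: a=4 ⇒ p=285769, q=30996
(x₁, y₁) = (285769, 30996);  285769² − 85·30996² = 1 ✓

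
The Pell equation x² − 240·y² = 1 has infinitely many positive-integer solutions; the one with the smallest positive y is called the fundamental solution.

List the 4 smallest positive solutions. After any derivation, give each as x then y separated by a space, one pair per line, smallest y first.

[15; 2,30] for √240; ℓ=2 ⇒ convergent index 1
a_0=15:  p_0=15·1+0=15,  q_0=15·0+1=1
a_1=2:  p_1=2·15+1=31,  q_1=2·1+0=2
(x₁, y₁) = (31, 2);  31² − 240·2² = 1 ✓
(x_2, y_2) = (31·31 + 240·2·2, 31·2 + 2·31) = (1921, 124)
(x_3, y_3) = (31·1921 + 240·2·124, 31·124 + 2·1921) = (119071, 7686)
(x_4, y_4) = (31·119071 + 240·2·7686, 31·7686 + 2·119071) = (7380481, 476408)

31 2
1921 124
119071 7686
7380481 476408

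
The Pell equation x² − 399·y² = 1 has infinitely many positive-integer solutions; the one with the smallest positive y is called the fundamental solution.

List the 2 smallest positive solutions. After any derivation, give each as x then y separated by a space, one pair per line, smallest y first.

20 1
799 40

[19; 1,38] for √399; ℓ=2 ⇒ convergent index 1
step 0: (19, 1)  from 19·(1,0) + (0,1)
step 1: (20, 1)  from 1·(19,1) + (1,0)
(x₁, y₁) = (20, 1);  20² − 399·1² = 1 ✓
n=2: (20,1)∘(20,1) = (20·20+399·1·1, 20·1+1·20) = (799,40)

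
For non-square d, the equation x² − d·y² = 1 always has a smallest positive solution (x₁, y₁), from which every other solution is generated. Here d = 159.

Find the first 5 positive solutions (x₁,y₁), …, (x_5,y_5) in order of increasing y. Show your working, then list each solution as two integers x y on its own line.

1324 105
3505951 278040
9283756924 736249815
24583384828801 1949589232080
65096793742908124 5162511550298025

d=159: √d = [12; 1,1,1,1,3,1,1,1,1,24] (ℓ=10, even), read p_9/q_9
a_0=12:  p_0=12·1+0=12,  q_0=12·0+1=1
a_1=1:  p_1=1·12+1=13,  q_1=1·1+0=1
…
a_3=1:  p_3=1·25+13=38,  q_3=1·2+1=3
…
a_5=3:  p_5=3·63+38=227,  q_5=3·5+3=18
a_6=1:  p_6=1·227+63=290,  q_6=1·18+5=23
a_7=1:  p_7=1·290+227=517,  q_7=1·23+18=41
a_8=1:  p_8=1·517+290=807,  q_8=1·41+23=64
a_9=1:  p_9=1·807+517=1324,  q_9=1·64+41=105
→ (1324, 105).  Check: 1324²=1752976, 159·105²=1752975, difference 1.
n=2: (1324,105)∘(1324,105) = (1324·1324+159·105·105, 1324·105+105·1324) = (3505951,278040)
n=3: (3505951,278040)∘(1324,105) = (1324·3505951+159·105·278040, 1324·278040+105·3505951) = (9283756924,736249815)
n=4: (9283756924,736249815)∘(1324,105) = (1324·9283756924+159·105·736249815, 1324·736249815+105·9283756924) = (24583384828801,1949589232080)
n=5: (24583384828801,1949589232080)∘(1324,105) = (1324·24583384828801+159·105·1949589232080, 1324·1949589232080+105·24583384828801) = (65096793742908124,5162511550298025)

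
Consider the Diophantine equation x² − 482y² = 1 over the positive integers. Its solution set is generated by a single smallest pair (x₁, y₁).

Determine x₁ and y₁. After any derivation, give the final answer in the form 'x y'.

[21; 1,20,1,42] for √482; ℓ=4 ⇒ convergent index 3
step 0: (21, 1)  from 21·(1,0) + (0,1)
step 1: (22, 1)  from 1·(21,1) + (1,0)
step 2: (461, 21)  from 20·(22,1) + (21,1)
step 3: (483, 22)  from 1·(461,21) + (22,1)
→ (483, 22).  Check: 483²=233289, 482·22²=233288, difference 1.

483 22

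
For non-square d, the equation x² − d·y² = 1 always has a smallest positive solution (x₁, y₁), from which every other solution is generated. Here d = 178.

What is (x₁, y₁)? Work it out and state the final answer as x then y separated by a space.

d=178: √d = [13; 2,1,12,1,2,26] (ℓ=6, even), read p_5/q_5
step 0: (13, 1)  from 13·(1,0) + (0,1)
…
step 2: (40, 3)  from 1·(27,2) + (13,1)
…
step 4: (547, 41)  from 1·(507,38) + (40,3)
step 5: (1601, 120)  from 2·(547,41) + (507,38)
→ (1601, 120).  Check: 1601²=2563201, 178·120²=2563200, difference 1.

1601 120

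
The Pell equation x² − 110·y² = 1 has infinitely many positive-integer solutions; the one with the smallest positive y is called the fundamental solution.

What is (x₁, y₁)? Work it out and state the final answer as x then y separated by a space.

√110 = [10; 2,20, …], period ℓ=2 (even) → k=1
k=0  a_k=10  p_k/q_k = 10/1
k=1  a_k=2  p_k/q_k = 21/2
(x₁, y₁) = (21, 2);  21² − 110·2² = 1 ✓

21 2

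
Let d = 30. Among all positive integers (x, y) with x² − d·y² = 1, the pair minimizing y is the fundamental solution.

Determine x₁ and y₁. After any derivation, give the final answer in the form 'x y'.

11 2

√30 → a₀=5, period (2,10); ℓ=2 even so k=1
a_0=5:  p_0=5·1+0=5,  q_0=5·0+1=1
a_1=2:  p_1=2·5+1=11,  q_1=2·1+0=2
(x₁, y₁) = (11, 2);  11² − 30·2² = 1 ✓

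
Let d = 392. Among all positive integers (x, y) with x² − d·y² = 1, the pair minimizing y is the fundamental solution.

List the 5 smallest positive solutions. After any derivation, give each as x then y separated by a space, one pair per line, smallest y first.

[19; 1,3,1,38] for √392; ℓ=4 ⇒ convergent index 3
k=0  a_k=19  p_k/q_k = 19/1
…
k=2  a_k=3  p_k/q_k = 79/4
k=3  a_k=1  p_k/q_k = 99/5
(x₁, y₁) = (99, 5);  99² − 392·5² = 1 ✓
k=2:  x_2 = 99·99+392·5·5 = 19601,  y_2 = 99·5+5·99 = 990
k=3:  x_3 = 99·19601+392·5·990 = 3880899,  y_3 = 99·990+5·19601 = 196015
k=4:  x_4 = 99·3880899+392·5·196015 = 768398401,  y_4 = 99·196015+5·3880899 = 38809980
k=5:  x_5 = 99·768398401+392·5·38809980 = 152139002499,  y_5 = 99·38809980+5·768398401 = 7684180025

99 5
19601 990
3880899 196015
768398401 38809980
152139002499 7684180025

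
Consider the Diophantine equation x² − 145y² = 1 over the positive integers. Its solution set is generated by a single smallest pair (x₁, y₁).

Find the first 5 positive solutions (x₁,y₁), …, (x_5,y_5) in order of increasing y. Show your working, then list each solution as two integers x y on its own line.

289 24
167041 13872
96549409 8017992
55805391361 4634385504
32255419657249 2678666803320

d=145: √d = [12; 24] (ℓ=1, odd), read p_1/q_1
a_0=12:  p_0=12·1+0=12,  q_0=12·0+1=1
a_1=24:  p_1=24·12+1=289,  q_1=24·1+0=24
→ (289, 24).  Check: 289²=83521, 145·24²=83520, difference 1.
n=2: (289,24)∘(289,24) = (289·289+145·24·24, 289·24+24·289) = (167041,13872)
n=3: (167041,13872)∘(289,24) = (289·167041+145·24·13872, 289·13872+24·167041) = (96549409,8017992)
n=4: (96549409,8017992)∘(289,24) = (289·96549409+145·24·8017992, 289·8017992+24·96549409) = (55805391361,4634385504)
n=5: (55805391361,4634385504)∘(289,24) = (289·55805391361+145·24·4634385504, 289·4634385504+24·55805391361) = (32255419657249,2678666803320)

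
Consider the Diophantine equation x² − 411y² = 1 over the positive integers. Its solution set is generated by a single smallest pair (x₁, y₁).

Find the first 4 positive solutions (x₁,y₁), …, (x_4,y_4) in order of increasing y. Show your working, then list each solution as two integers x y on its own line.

49730 2453
4946145799 243975380
491943661118810 24265791292347
48928716529930696801 2413475601692857240

√411 → a₀=20, period (3,1,1,1,19,1,1,1,3,40); ℓ=10 even so k=9
step 0: (20, 1)  from 20·(1,0) + (0,1)
…
step 2: (81, 4)  from 1·(61,3) + (20,1)
step 3: (142, 7)  from 1·(81,4) + (61,3)
step 4: (223, 11)  from 1·(142,7) + (81,4)
step 5: (4379, 216)  from 19·(223,11) + (142,7)
…
step 8: (13583, 670)  from 1·(8981,443) + (4602,227)
step 9: (49730, 2453)  from 3·(13583,670) + (8981,443)
→ (49730, 2453).  Check: 49730²=2473072900, 411·2453²=2473072899, difference 1.
k=2:  x_2 = 49730·49730+411·2453·2453 = 4946145799,  y_2 = 49730·2453+2453·49730 = 243975380
k=3:  x_3 = 49730·4946145799+411·2453·243975380 = 491943661118810,  y_3 = 49730·243975380+2453·4946145799 = 24265791292347
k=4:  x_4 = 49730·491943661118810+411·2453·24265791292347 = 48928716529930696801,  y_4 = 49730·24265791292347+2453·491943661118810 = 2413475601692857240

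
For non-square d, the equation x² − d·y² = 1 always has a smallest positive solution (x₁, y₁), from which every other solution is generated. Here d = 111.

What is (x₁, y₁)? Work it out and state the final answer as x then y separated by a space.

√111 → a₀=10, period (1,1,6,1,1,20); ℓ=6 even so k=5
k=0  a_k=10  p_k/q_k = 10/1
…
k=2  a_k=1  p_k/q_k = 21/2
…
k=4  a_k=1  p_k/q_k = 158/15
k=5  a_k=1  p_k/q_k = 295/28
fundamental: x₁=295, y₁=28  (since 87025 − 111·784 = 1)

295 28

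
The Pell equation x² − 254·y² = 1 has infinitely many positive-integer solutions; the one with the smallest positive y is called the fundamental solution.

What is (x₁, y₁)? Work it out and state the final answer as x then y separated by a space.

√254 = [15; 1,14,1,30, …], period ℓ=4 (even) → k=3
a_0=15:  p_0=15·1+0=15,  q_0=15·0+1=1
a_1=1:  p_1=1·15+1=16,  q_1=1·1+0=1
a_2=14:  p_2=14·16+15=239,  q_2=14·1+1=15
a_3=1:  p_3=1·239+16=255,  q_3=1·15+1=16
fundamental: x₁=255, y₁=16  (since 65025 − 254·256 = 1)

255 16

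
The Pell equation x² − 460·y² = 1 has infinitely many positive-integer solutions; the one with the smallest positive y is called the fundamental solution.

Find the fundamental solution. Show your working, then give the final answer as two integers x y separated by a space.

2535751 118230

d=460: √d = [21; 2,4,3,1,2,10,2,1,3,4,2,42] (ℓ=12, even), read p_11/q_11
k=0  a_k=21  p_k/q_k = 21/1
k=1  a_k=2  p_k/q_k = 43/2
k=2  a_k=4  p_k/q_k = 193/9
k=3  a_k=3  p_k/q_k = 622/29
k=4  a_k=1  p_k/q_k = 815/38
k=5  a_k=2  p_k/q_k = 2252/105
k=6  a_k=10  p_k/q_k = 23335/1088
k=7  a_k=2  p_k/q_k = 48922/2281
k=8  a_k=1  p_k/q_k = 72257/3369
k=9  a_k=3  p_k/q_k = 265693/12388
k=10  a_k=4  p_k/q_k = 1135029/52921
k=11  a_k=2  p_k/q_k = 2535751/118230
→ (2535751, 118230).  Check: 2535751²=6430033134001, 460·118230²=6430033134000, difference 1.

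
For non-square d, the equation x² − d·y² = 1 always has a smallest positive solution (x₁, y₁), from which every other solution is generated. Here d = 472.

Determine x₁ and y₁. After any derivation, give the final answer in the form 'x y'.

[21; 1,2,1,1,1,…,2,1,42] for √472; ℓ=14 ⇒ convergent index 13
i=0: a=21 ⇒ p=21, q=1
…
i=2: a=2 ⇒ p=65, q=3
i=3: a=1 ⇒ p=87, q=4
i=4: a=1 ⇒ p=152, q=7
…
i=6: a=4 ⇒ p=1108, q=51
i=7: a=5 ⇒ p=5779, q=266
i=8: a=4 ⇒ p=24224, q=1115
i=9: a=1 ⇒ p=30003, q=1381
…
i=12: a=2 ⇒ p=222687, q=10250
i=13: a=1 ⇒ p=306917, q=14127
fundamental: x₁=306917, y₁=14127  (since 94198044889 − 472·199572129 = 1)

306917 14127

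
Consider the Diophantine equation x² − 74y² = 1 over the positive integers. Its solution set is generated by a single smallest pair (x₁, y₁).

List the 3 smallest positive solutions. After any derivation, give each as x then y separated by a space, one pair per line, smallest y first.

3699 430
27365201 3181140
202447753299 23534073290

[8; 1,1,1,1,16] for √74; ℓ=5 ⇒ convergent index 9
k=0  a_k=8  p_k/q_k = 8/1
…
k=8  a_k=1  p_k/q_k = 2228/259
k=9  a_k=1  p_k/q_k = 3699/430
fundamental: x₁=3699, y₁=430  (since 13682601 − 74·184900 = 1)
k=2:  x_2 = 3699·3699+74·430·430 = 27365201,  y_2 = 3699·430+430·3699 = 3181140
k=3:  x_3 = 3699·27365201+74·430·3181140 = 202447753299,  y_3 = 3699·3181140+430·27365201 = 23534073290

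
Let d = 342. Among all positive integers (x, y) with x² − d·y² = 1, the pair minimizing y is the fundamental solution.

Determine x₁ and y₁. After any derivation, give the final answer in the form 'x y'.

√342 = [18; 2,36, …], period ℓ=2 (even) → k=1
step 0: (18, 1)  from 18·(1,0) + (0,1)
step 1: (37, 2)  from 2·(18,1) + (1,0)
→ (37, 2).  Check: 37²=1369, 342·2²=1368, difference 1.

37 2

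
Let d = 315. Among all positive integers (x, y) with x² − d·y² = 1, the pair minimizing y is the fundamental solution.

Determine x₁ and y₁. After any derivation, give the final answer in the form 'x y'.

71 4

√315 → a₀=17, period (1,2,1,34); ℓ=4 even so k=3
i=0: a=17 ⇒ p=17, q=1
i=1: a=1 ⇒ p=18, q=1
i=2: a=2 ⇒ p=53, q=3
i=3: a=1 ⇒ p=71, q=4
fundamental: x₁=71, y₁=4  (since 5041 − 315·16 = 1)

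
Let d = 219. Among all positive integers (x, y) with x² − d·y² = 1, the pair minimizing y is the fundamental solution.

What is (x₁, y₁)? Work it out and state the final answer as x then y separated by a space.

d=219: √d = [14; 1,3,1,28] (ℓ=4, even), read p_3/q_3
a_0=14:  p_0=14·1+0=14,  q_0=14·0+1=1
a_1=1:  p_1=1·14+1=15,  q_1=1·1+0=1
a_2=3:  p_2=3·15+14=59,  q_2=3·1+1=4
a_3=1:  p_3=1·59+15=74,  q_3=1·4+1=5
→ (74, 5).  Check: 74²=5476, 219·5²=5475, difference 1.

74 5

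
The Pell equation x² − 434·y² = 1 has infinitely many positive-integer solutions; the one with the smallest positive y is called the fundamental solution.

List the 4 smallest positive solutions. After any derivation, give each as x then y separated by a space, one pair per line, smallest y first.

125 6
31249 1500
7812125 374994
1953000001 93747000

d=434: √d = [20; 1,4,1,40] (ℓ=4, even), read p_3/q_3
step 0: (20, 1)  from 20·(1,0) + (0,1)
step 1: (21, 1)  from 1·(20,1) + (1,0)
step 2: (104, 5)  from 4·(21,1) + (20,1)
step 3: (125, 6)  from 1·(104,5) + (21,1)
(x₁, y₁) = (125, 6);  125² − 434·6² = 1 ✓
(125+6√434)^2 = 31249 + 1500√434
(125+6√434)^3 = 7812125 + 374994√434
(125+6√434)^4 = 1953000001 + 93747000√434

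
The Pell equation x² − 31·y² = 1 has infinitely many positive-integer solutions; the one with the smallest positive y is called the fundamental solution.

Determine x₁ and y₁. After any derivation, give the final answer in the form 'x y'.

1520 273

d=31: √d = [5; 1,1,3,5,3,1,1,10] (ℓ=8, even), read p_7/q_7
k=0  a_k=5  p_k/q_k = 5/1
…
k=6  a_k=1  p_k/q_k = 863/155
k=7  a_k=1  p_k/q_k = 1520/273
(x₁, y₁) = (1520, 273);  1520² − 31·273² = 1 ✓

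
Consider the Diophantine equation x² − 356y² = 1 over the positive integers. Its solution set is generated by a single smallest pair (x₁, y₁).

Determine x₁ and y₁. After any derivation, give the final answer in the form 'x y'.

500001 26500

√356 = [18; 1,6,1,1,2,…,6,1,36, …], period ℓ=14 (even) → k=13
i=0: a=18 ⇒ p=18, q=1
i=1: a=1 ⇒ p=19, q=1
i=2: a=6 ⇒ p=132, q=7
…
i=4: a=1 ⇒ p=283, q=15
…
i=6: a=1 ⇒ p=1000, q=53
i=7: a=8 ⇒ p=8717, q=462
…
i=9: a=2 ⇒ p=28151, q=1492
…
i=12: a=6 ⇒ p=433982, q=23001
i=13: a=1 ⇒ p=500001, q=26500
(x₁, y₁) = (500001, 26500);  500001² − 356·26500² = 1 ✓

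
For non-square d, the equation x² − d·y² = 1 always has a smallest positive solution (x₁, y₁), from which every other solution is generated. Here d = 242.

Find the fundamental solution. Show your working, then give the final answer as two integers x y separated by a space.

√242 → a₀=15, period (1,1,3,1,14,1,3,1,1,30); ℓ=10 even so k=9
a_0=15:  p_0=15·1+0=15,  q_0=15·0+1=1
a_1=1:  p_1=1·15+1=16,  q_1=1·1+0=1
a_2=1:  p_2=1·16+15=31,  q_2=1·1+1=2
a_3=3:  p_3=3·31+16=109,  q_3=3·2+1=7
a_4=1:  p_4=1·109+31=140,  q_4=1·7+2=9
a_5=14:  p_5=14·140+109=2069,  q_5=14·9+7=133
a_6=1:  p_6=1·2069+140=2209,  q_6=1·133+9=142
a_7=3:  p_7=3·2209+2069=8696,  q_7=3·142+133=559
a_8=1:  p_8=1·8696+2209=10905,  q_8=1·559+142=701
a_9=1:  p_9=1·10905+8696=19601,  q_9=1·701+559=1260
→ (19601, 1260).  Check: 19601²=384199201, 242·1260²=384199200, difference 1.

19601 1260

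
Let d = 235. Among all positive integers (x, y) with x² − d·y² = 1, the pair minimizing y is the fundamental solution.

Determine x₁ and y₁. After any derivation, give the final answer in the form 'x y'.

46 3

√235 = [15; 3,30, …], period ℓ=2 (even) → k=1
i=0: a=15 ⇒ p=15, q=1
i=1: a=3 ⇒ p=46, q=3
(x₁, y₁) = (46, 3);  46² − 235·3² = 1 ✓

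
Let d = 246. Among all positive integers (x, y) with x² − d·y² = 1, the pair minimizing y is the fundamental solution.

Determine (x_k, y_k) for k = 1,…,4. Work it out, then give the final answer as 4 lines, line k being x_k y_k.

88805 5662
15772656049 1005627820
2801381440774085 178609557104538
497553357680112580801 31722843436331366360

[15; 1,2,5,1,14,1,5,2,1,30] for √246; ℓ=10 ⇒ convergent index 9
i=0: a=15 ⇒ p=15, q=1
i=1: a=1 ⇒ p=16, q=1
i=2: a=2 ⇒ p=47, q=3
i=3: a=5 ⇒ p=251, q=16
i=4: a=1 ⇒ p=298, q=19
i=5: a=14 ⇒ p=4423, q=282
i=6: a=1 ⇒ p=4721, q=301
i=7: a=5 ⇒ p=28028, q=1787
i=8: a=2 ⇒ p=60777, q=3875
i=9: a=1 ⇒ p=88805, q=5662
fundamental: x₁=88805, y₁=5662  (since 7886328025 − 246·32058244 = 1)
(88805+5662√246)^2 = 15772656049 + 1005627820√246
(88805+5662√246)^3 = 2801381440774085 + 178609557104538√246
(88805+5662√246)^4 = 497553357680112580801 + 31722843436331366360√246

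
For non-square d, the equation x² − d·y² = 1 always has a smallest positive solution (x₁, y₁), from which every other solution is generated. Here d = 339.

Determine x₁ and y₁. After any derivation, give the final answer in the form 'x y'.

97970 5321

[18; 2,2,2,1,17,1,2,2,2,36] for √339; ℓ=10 ⇒ convergent index 9
k=0  a_k=18  p_k/q_k = 18/1
k=1  a_k=2  p_k/q_k = 37/2
k=2  a_k=2  p_k/q_k = 92/5
…
k=4  a_k=1  p_k/q_k = 313/17
k=5  a_k=17  p_k/q_k = 5542/301
…
k=7  a_k=2  p_k/q_k = 17252/937
k=8  a_k=2  p_k/q_k = 40359/2192
k=9  a_k=2  p_k/q_k = 97970/5321
→ (97970, 5321).  Check: 97970²=9598120900, 339·5321²=9598120899, difference 1.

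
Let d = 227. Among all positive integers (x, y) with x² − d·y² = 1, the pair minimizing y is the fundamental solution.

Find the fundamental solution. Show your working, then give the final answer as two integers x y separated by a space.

√227 → a₀=15, period (15,30); ℓ=2 even so k=1
step 0: (15, 1)  from 15·(1,0) + (0,1)
step 1: (226, 15)  from 15·(15,1) + (1,0)
(x₁, y₁) = (226, 15);  226² − 227·15² = 1 ✓

226 15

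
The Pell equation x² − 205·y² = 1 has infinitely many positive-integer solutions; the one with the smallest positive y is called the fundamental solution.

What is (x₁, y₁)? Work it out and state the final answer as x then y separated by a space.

[14; 3,6,1,4,1,6,3,28] for √205; ℓ=8 ⇒ convergent index 7
i=0: a=14 ⇒ p=14, q=1
i=1: a=3 ⇒ p=43, q=3
…
i=3: a=1 ⇒ p=315, q=22
…
i=5: a=1 ⇒ p=1847, q=129
i=6: a=6 ⇒ p=12614, q=881
i=7: a=3 ⇒ p=39689, q=2772
→ (39689, 2772).  Check: 39689²=1575216721, 205·2772²=1575216720, difference 1.

39689 2772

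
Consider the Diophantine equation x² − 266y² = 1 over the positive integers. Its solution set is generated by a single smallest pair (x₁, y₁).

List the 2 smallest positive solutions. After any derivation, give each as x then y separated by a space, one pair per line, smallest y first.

685 42
938449 57540

[16; 3,4,3,32] for √266; ℓ=4 ⇒ convergent index 3
a_0=16:  p_0=16·1+0=16,  q_0=16·0+1=1
…
a_2=4:  p_2=4·49+16=212,  q_2=4·3+1=13
a_3=3:  p_3=3·212+49=685,  q_3=3·13+3=42
fundamental: x₁=685, y₁=42  (since 469225 − 266·1764 = 1)
k=2:  x_2 = 685·685+266·42·42 = 938449,  y_2 = 685·42+42·685 = 57540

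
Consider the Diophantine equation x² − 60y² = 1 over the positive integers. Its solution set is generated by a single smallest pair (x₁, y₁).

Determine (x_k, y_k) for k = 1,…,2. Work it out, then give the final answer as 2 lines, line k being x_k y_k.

[7; 1,2,1,14] for √60; ℓ=4 ⇒ convergent index 3
i=0: a=7 ⇒ p=7, q=1
i=1: a=1 ⇒ p=8, q=1
i=2: a=2 ⇒ p=23, q=3
i=3: a=1 ⇒ p=31, q=4
fundamental: x₁=31, y₁=4  (since 961 − 60·16 = 1)
n=2: (31,4)∘(31,4) = (31·31+60·4·4, 31·4+4·31) = (1921,248)

31 4
1921 248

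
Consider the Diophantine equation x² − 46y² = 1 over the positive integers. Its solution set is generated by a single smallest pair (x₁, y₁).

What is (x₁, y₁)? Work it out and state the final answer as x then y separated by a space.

[6; 1,3,1,1,2,6,2,1,1,3,1,12] for √46; ℓ=12 ⇒ convergent index 11
i=0: a=6 ⇒ p=6, q=1
i=1: a=1 ⇒ p=7, q=1
i=2: a=3 ⇒ p=27, q=4
i=3: a=1 ⇒ p=34, q=5
i=4: a=1 ⇒ p=61, q=9
i=5: a=2 ⇒ p=156, q=23
i=6: a=6 ⇒ p=997, q=147
i=7: a=2 ⇒ p=2150, q=317
…
i=9: a=1 ⇒ p=5297, q=781
i=10: a=3 ⇒ p=19038, q=2807
i=11: a=1 ⇒ p=24335, q=3588
→ (24335, 3588).  Check: 24335²=592192225, 46·3588²=592192224, difference 1.

24335 3588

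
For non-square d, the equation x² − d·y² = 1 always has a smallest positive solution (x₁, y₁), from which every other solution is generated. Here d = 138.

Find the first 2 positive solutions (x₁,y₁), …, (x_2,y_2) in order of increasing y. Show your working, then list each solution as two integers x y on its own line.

47 4
4417 376

√138 = [11; 1,2,1,22, …], period ℓ=4 (even) → k=3
step 0: (11, 1)  from 11·(1,0) + (0,1)
…
step 2: (35, 3)  from 2·(12,1) + (11,1)
step 3: (47, 4)  from 1·(35,3) + (12,1)
fundamental: x₁=47, y₁=4  (since 2209 − 138·16 = 1)
k=2:  x_2 = 47·47+138·4·4 = 4417,  y_2 = 47·4+4·47 = 376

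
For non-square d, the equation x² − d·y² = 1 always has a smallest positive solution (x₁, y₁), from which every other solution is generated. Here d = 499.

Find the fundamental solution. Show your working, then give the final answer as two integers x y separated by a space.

4490 201

d=499: √d = [22; 2,1,21,1,2,44] (ℓ=6, even), read p_5/q_5
i=0: a=22 ⇒ p=22, q=1
i=1: a=2 ⇒ p=45, q=2
i=2: a=1 ⇒ p=67, q=3
…
i=4: a=1 ⇒ p=1519, q=68
i=5: a=2 ⇒ p=4490, q=201
→ (4490, 201).  Check: 4490²=20160100, 499·201²=20160099, difference 1.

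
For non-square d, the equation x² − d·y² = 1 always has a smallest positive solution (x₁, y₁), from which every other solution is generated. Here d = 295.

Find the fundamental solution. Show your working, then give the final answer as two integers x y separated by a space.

2024999 117900

√295 → a₀=17, period (5,1,2,3,2,6,2,3,2,1,5,34); ℓ=12 even so k=11
i=0: a=17 ⇒ p=17, q=1
…
i=2: a=1 ⇒ p=103, q=6
…
i=8: a=3 ⇒ p=108103, q=6294
i=9: a=2 ⇒ p=247414, q=14405
i=10: a=1 ⇒ p=355517, q=20699
i=11: a=5 ⇒ p=2024999, q=117900
→ (2024999, 117900).  Check: 2024999²=4100620950001, 295·117900²=4100620950000, difference 1.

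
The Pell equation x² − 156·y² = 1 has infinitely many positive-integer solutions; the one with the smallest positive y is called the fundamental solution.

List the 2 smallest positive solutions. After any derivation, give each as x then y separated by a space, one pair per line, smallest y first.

25 2
1249 100

d=156: √d = [12; 2,24] (ℓ=2, even), read p_1/q_1
a_0=12:  p_0=12·1+0=12,  q_0=12·0+1=1
a_1=2:  p_1=2·12+1=25,  q_1=2·1+0=2
(x₁, y₁) = (25, 2);  25² − 156·2² = 1 ✓
(25+2√156)^2 = 1249 + 100√156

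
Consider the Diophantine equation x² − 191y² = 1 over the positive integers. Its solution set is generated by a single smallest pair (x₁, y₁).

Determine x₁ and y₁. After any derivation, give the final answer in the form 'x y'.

8994000 650783

√191 = [13; 1,4,1,1,3,…,4,1,26, …], period ℓ=16 (even) → k=15
step 0: (13, 1)  from 13·(1,0) + (0,1)
step 1: (14, 1)  from 1·(13,1) + (1,0)
step 2: (69, 5)  from 4·(14,1) + (13,1)
step 3: (83, 6)  from 1·(69,5) + (14,1)
step 4: (152, 11)  from 1·(83,6) + (69,5)
step 5: (539, 39)  from 3·(152,11) + (83,6)
…
step 7: (2999, 217)  from 2·(1230,89) + (539,39)
step 8: (40217, 2910)  from 13·(2999,217) + (1230,89)
step 9: (83433, 6037)  from 2·(40217,2910) + (2999,217)
step 10: (207083, 14984)  from 2·(83433,6037) + (40217,2910)
…
step 12: (911765, 65973)  from 1·(704682,50989) + (207083,14984)
step 13: (1616447, 116962)  from 1·(911765,65973) + (704682,50989)
step 14: (7377553, 533821)  from 4·(1616447,116962) + (911765,65973)
step 15: (8994000, 650783)  from 1·(7377553,533821) + (1616447,116962)
fundamental: x₁=8994000, y₁=650783  (since 80892036000000 − 191·423518513089 = 1)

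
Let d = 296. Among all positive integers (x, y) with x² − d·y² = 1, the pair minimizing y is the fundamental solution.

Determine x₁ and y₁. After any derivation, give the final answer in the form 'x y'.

d=296: √d = [17; 4,1,7,1,4,34] (ℓ=6, even), read p_5/q_5
step 0: (17, 1)  from 17·(1,0) + (0,1)
…
step 4: (757, 44)  from 1·(671,39) + (86,5)
step 5: (3699, 215)  from 4·(757,44) + (671,39)
fundamental: x₁=3699, y₁=215  (since 13682601 − 296·46225 = 1)

3699 215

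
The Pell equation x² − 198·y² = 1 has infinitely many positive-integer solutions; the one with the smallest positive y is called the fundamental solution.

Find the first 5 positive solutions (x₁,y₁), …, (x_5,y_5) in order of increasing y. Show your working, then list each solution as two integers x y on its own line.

197 14
77617 5516
30580901 2173290
12048797377 856270744
4747195585637 337368499846

d=198: √d = [14; 14,28] (ℓ=2, even), read p_1/q_1
k=0  a_k=14  p_k/q_k = 14/1
k=1  a_k=14  p_k/q_k = 197/14
fundamental: x₁=197, y₁=14  (since 38809 − 198·196 = 1)
(197+14√198)^2 = 77617 + 5516√198
(197+14√198)^3 = 30580901 + 2173290√198
(197+14√198)^4 = 12048797377 + 856270744√198
(197+14√198)^5 = 4747195585637 + 337368499846√198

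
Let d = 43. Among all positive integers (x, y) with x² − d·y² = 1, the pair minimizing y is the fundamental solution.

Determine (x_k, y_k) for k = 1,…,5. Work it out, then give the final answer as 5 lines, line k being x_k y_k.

3482 531
24248647 3697884
168867574226 25752063645
1175993762661217 179337367525896
8189620394305140962 1248905401698276099

d=43: √d = [6; 1,1,3,1,5,1,3,1,1,12] (ℓ=10, even), read p_9/q_9
k=0  a_k=6  p_k/q_k = 6/1
k=1  a_k=1  p_k/q_k = 7/1
k=2  a_k=1  p_k/q_k = 13/2
…
k=6  a_k=1  p_k/q_k = 400/61
k=7  a_k=3  p_k/q_k = 1541/235
k=8  a_k=1  p_k/q_k = 1941/296
k=9  a_k=1  p_k/q_k = 3482/531
→ (3482, 531).  Check: 3482²=12124324, 43·531²=12124323, difference 1.
(x_2, y_2) = (3482·3482 + 43·531·531, 3482·531 + 531·3482) = (24248647, 3697884)
(x_3, y_3) = (3482·24248647 + 43·531·3697884, 3482·3697884 + 531·24248647) = (168867574226, 25752063645)
(x_4, y_4) = (3482·168867574226 + 43·531·25752063645, 3482·25752063645 + 531·168867574226) = (1175993762661217, 179337367525896)
(x_5, y_5) = (3482·1175993762661217 + 43·531·179337367525896, 3482·179337367525896 + 531·1175993762661217) = (8189620394305140962, 1248905401698276099)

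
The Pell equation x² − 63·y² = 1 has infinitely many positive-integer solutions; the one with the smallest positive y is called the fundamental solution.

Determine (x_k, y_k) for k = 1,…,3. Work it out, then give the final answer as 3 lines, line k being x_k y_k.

√63 = [7; 1,14, …], period ℓ=2 (even) → k=1
k=0  a_k=7  p_k/q_k = 7/1
k=1  a_k=1  p_k/q_k = 8/1
→ (8, 1).  Check: 8²=64, 63·1²=63, difference 1.
n=2: (8,1)∘(8,1) = (8·8+63·1·1, 8·1+1·8) = (127,16)
n=3: (127,16)∘(8,1) = (8·127+63·1·16, 8·16+1·127) = (2024,255)

8 1
127 16
2024 255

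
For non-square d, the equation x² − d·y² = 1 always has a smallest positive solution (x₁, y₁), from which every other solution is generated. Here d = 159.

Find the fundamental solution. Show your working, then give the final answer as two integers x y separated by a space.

1324 105

√159 = [12; 1,1,1,1,3,1,1,1,1,24, …], period ℓ=10 (even) → k=9
i=0: a=12 ⇒ p=12, q=1
i=1: a=1 ⇒ p=13, q=1
i=2: a=1 ⇒ p=25, q=2
…
i=5: a=3 ⇒ p=227, q=18
…
i=8: a=1 ⇒ p=807, q=64
i=9: a=1 ⇒ p=1324, q=105
→ (1324, 105).  Check: 1324²=1752976, 159·105²=1752975, difference 1.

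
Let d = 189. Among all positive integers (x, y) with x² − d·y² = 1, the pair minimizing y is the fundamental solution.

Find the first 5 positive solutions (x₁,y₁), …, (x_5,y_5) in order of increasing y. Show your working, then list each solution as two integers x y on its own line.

55 4
6049 440
665335 48396
73180801 5323120
8049222775 585494804

[13; 1,2,1,26] for √189; ℓ=4 ⇒ convergent index 3
k=0  a_k=13  p_k/q_k = 13/1
k=1  a_k=1  p_k/q_k = 14/1
k=2  a_k=2  p_k/q_k = 41/3
k=3  a_k=1  p_k/q_k = 55/4
→ (55, 4).  Check: 55²=3025, 189·4²=3024, difference 1.
(x_2, y_2) = (55·55 + 189·4·4, 55·4 + 4·55) = (6049, 440)
(x_3, y_3) = (55·6049 + 189·4·440, 55·440 + 4·6049) = (665335, 48396)
(x_4, y_4) = (55·665335 + 189·4·48396, 55·48396 + 4·665335) = (73180801, 5323120)
(x_5, y_5) = (55·73180801 + 189·4·5323120, 55·5323120 + 4·73180801) = (8049222775, 585494804)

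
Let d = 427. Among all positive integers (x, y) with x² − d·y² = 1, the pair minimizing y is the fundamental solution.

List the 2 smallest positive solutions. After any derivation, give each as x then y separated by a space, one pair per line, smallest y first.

[20; 1,1,1,40] for √427; ℓ=4 ⇒ convergent index 3
i=0: a=20 ⇒ p=20, q=1
i=1: a=1 ⇒ p=21, q=1
i=2: a=1 ⇒ p=41, q=2
i=3: a=1 ⇒ p=62, q=3
fundamental: x₁=62, y₁=3  (since 3844 − 427·9 = 1)
(62+3√427)^2 = 7687 + 372√427

62 3
7687 372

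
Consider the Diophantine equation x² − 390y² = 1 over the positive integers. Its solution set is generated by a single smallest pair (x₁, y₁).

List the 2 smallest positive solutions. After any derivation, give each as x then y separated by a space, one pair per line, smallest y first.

[19; 1,2,1,38] for √390; ℓ=4 ⇒ convergent index 3
a_0=19:  p_0=19·1+0=19,  q_0=19·0+1=1
…
a_2=2:  p_2=2·20+19=59,  q_2=2·1+1=3
a_3=1:  p_3=1·59+20=79,  q_3=1·3+1=4
fundamental: x₁=79, y₁=4  (since 6241 − 390·16 = 1)
(x_2, y_2) = (79·79 + 390·4·4, 79·4 + 4·79) = (12481, 632)

79 4
12481 632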